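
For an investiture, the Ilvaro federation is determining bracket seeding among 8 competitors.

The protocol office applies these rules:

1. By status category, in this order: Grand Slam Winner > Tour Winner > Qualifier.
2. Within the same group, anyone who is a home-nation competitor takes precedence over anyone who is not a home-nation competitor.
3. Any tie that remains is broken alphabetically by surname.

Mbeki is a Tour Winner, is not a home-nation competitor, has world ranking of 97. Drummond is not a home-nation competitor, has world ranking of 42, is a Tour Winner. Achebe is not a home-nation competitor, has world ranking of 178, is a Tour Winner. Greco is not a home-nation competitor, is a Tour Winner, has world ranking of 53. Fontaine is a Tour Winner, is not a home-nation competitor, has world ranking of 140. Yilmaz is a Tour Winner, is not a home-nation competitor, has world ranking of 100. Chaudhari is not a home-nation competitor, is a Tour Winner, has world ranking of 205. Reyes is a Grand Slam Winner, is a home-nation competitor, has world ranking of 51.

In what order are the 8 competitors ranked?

By status category: Reyes (Grand Slam Winner); then Achebe, Chaudhari, Drummond, Fontaine, Greco, Mbeki and Yilmaz (Tour Winner).
Achebe, Chaudhari, Drummond, Fontaine, Greco, Mbeki and Yilmaz are each not a home-nation competitor, so the next rule applies.
Among Achebe, Chaudhari, Drummond, Fontaine, Greco, Mbeki and Yilmaz, alphabetically by surname: Achebe before Chaudhari before Drummond before Fontaine before Greco before Mbeki before Yilmaz.
Full order: Reyes, Achebe, Chaudhari, Drummond, Fontaine, Greco, Mbeki, Yilmaz.

Reyes, Achebe, Chaudhari, Drummond, Fontaine, Greco, Mbeki, Yilmaz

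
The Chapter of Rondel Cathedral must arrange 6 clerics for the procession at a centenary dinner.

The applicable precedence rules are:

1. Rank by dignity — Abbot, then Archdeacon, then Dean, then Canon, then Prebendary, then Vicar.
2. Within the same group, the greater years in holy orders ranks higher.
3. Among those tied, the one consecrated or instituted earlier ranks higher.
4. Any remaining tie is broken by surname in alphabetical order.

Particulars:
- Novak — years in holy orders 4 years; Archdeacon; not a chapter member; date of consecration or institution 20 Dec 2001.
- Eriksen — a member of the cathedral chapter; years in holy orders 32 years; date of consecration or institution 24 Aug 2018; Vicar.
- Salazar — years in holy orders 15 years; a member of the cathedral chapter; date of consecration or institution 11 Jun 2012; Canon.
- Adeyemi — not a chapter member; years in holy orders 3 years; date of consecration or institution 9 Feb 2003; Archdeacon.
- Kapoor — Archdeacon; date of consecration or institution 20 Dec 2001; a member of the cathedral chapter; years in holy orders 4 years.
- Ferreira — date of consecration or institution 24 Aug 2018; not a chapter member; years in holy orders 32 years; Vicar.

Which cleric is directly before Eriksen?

Salazar

By dignity: Kapoor, Novak and Adeyemi (Archdeacon); then Salazar (Canon); then Eriksen and Ferreira (Vicar).
Among Kapoor, Novak and Adeyemi, by years in holy orders (higher first): Kapoor and Novak (4 years) before Adeyemi (3 years).
Kapoor and Novak both have date of consecration or institution 20 Dec 2001, so the next rule applies.
Among Kapoor and Novak, alphabetically by surname: Kapoor before Novak.
Eriksen and Ferreira both have years in holy orders 32 years, so the next rule applies.
Eriksen and Ferreira both have date of consecration or institution 24 Aug 2018, so the next rule applies.
Among Eriksen and Ferreira, alphabetically by surname: Eriksen before Ferreira.
Order: Kapoor, Novak, Adeyemi, Salazar, Eriksen, Ferreira.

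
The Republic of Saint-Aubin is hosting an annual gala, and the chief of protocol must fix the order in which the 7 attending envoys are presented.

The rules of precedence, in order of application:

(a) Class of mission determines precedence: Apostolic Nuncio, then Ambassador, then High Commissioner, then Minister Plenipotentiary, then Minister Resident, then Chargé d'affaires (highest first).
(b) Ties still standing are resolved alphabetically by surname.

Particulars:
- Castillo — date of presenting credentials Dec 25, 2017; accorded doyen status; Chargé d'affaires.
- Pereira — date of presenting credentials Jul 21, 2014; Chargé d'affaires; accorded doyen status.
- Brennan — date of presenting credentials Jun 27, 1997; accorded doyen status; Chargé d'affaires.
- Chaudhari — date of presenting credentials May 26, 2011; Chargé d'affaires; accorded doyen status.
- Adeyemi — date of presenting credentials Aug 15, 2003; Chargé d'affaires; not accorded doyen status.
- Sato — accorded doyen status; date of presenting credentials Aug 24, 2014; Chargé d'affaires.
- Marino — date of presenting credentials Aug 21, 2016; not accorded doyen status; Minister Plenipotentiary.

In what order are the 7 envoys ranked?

By class of mission: Marino (Minister Plenipotentiary); then Adeyemi, Brennan, Castillo, Chaudhari, Pereira and Sato (Chargé d'affaires).
Among Adeyemi, Brennan, Castillo, Chaudhari, Pereira and Sato, alphabetically by surname: Adeyemi before Brennan before Castillo before Chaudhari before Pereira before Sato.
Full order: Marino, Adeyemi, Brennan, Castillo, Chaudhari, Pereira, Sato.

Marino, Adeyemi, Brennan, Castillo, Chaudhari, Pereira, Sato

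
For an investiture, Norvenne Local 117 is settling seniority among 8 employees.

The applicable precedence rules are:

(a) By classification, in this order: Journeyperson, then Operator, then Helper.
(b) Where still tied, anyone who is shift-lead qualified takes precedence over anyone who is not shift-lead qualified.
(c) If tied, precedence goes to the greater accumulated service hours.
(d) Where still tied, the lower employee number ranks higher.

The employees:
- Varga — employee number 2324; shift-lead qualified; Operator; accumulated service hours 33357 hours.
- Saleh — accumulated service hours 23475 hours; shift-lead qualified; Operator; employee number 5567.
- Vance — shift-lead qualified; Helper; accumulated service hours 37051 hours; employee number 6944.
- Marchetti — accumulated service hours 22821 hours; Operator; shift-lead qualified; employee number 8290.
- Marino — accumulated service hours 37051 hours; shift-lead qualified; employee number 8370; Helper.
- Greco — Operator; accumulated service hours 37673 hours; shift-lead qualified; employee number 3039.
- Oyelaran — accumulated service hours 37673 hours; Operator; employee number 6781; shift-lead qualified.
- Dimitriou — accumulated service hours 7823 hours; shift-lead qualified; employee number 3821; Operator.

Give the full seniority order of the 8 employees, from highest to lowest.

Greco, Oyelaran, Varga, Saleh, Marchetti, Dimitriou, Vance, Marino

By classification: Greco, Oyelaran, Varga, Saleh, Marchetti and Dimitriou (Operator); then Vance and Marino (Helper).
Greco, Oyelaran, Varga, Saleh, Marchetti and Dimitriou are each shift-lead qualified, so the next rule applies.
Among Greco, Oyelaran, Varga, Saleh, Marchetti and Dimitriou, by accumulated service hours (higher first): Greco and Oyelaran (37673 hours) before Varga (33357 hours) before Saleh (23475 hours) before Marchetti (22821 hours) before Dimitriou (7823 hours).
Among Greco and Oyelaran, by employee number (lower first): Greco (3039) before Oyelaran (6781).
Vance and Marino are each shift-lead qualified, so the next rule applies.
Vance and Marino both have accumulated service hours 37051 hours, so the next rule applies.
Among Vance and Marino, by employee number (lower first): Vance (6944) before Marino (8370).
Full order: Greco, Oyelaran, Varga, Saleh, Marchetti, Dimitriou, Vance, Marino.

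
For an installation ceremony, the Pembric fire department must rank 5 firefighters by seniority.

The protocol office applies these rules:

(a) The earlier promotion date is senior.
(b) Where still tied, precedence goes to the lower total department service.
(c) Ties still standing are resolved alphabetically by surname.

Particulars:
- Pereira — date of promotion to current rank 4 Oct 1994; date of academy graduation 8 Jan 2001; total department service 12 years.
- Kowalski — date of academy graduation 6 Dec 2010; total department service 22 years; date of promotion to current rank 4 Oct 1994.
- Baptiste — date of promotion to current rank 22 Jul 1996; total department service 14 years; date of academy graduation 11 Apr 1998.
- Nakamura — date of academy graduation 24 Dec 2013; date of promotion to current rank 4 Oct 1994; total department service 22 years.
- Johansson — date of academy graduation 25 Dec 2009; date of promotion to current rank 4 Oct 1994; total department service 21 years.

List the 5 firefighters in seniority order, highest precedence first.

Pereira, Johansson, Kowalski, Nakamura, Baptiste

By date of promotion to current rank (earlier first): Pereira, Johansson, Kowalski and Nakamura (each 4 Oct 1994); then Baptiste (22 Jul 1996).
Among Pereira, Johansson, Kowalski and Nakamura, by total department service (lower first): Pereira (12 years) before Johansson (21 years) before Kowalski and Nakamura (22 years).
Among Kowalski and Nakamura, alphabetically by surname: Kowalski before Nakamura.
Full order: Pereira, Johansson, Kowalski, Nakamura, Baptiste.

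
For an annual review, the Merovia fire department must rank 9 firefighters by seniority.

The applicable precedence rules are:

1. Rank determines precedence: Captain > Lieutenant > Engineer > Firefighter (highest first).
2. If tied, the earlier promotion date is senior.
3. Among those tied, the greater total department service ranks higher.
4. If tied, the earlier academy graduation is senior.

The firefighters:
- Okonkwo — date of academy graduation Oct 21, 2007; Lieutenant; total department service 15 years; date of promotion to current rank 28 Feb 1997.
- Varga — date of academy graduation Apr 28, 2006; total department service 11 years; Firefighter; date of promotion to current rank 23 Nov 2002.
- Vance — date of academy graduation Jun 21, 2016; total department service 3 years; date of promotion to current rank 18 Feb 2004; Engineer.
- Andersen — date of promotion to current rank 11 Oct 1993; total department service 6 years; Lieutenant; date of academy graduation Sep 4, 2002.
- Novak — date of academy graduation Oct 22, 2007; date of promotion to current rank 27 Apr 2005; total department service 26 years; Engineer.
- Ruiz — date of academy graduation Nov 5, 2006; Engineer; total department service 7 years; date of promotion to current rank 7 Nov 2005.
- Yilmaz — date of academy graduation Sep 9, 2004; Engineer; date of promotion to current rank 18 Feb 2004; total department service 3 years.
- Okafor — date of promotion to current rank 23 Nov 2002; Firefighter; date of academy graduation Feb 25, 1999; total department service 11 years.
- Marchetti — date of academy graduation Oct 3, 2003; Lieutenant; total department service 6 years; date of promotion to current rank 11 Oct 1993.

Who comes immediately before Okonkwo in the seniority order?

By rank: Andersen, Marchetti and Okonkwo (Lieutenant); then Yilmaz, Vance, Novak and Ruiz (Engineer); then Okafor and Varga (Firefighter).
Among Andersen, Marchetti and Okonkwo, by date of promotion to current rank (earlier first): Andersen and Marchetti (11 Oct 1993) before Okonkwo (28 Feb 1997).
Andersen and Marchetti both have total department service 6 years, so the next rule applies.
Among Andersen and Marchetti, by date of academy graduation (earlier first): Andersen (Sep 4, 2002) before Marchetti (Oct 3, 2003).
Among Yilmaz, Vance, Novak and Ruiz, by date of promotion to current rank (earlier first): Yilmaz and Vance (18 Feb 2004) before Novak (27 Apr 2005) before Ruiz (7 Nov 2005).
Yilmaz and Vance both have total department service 3 years, so the next rule applies.
Among Yilmaz and Vance, by date of academy graduation (earlier first): Yilmaz (Sep 9, 2004) before Vance (Jun 21, 2016).
Okafor and Varga both have date of promotion to current rank 23 Nov 2002, so the next rule applies.
Okafor and Varga both have total department service 11 years, so the next rule applies.
Among Okafor and Varga, by date of academy graduation (earlier first): Okafor (Feb 25, 1999) before Varga (Apr 28, 2006).
Order: Andersen, Marchetti, Okonkwo, Yilmaz, Vance, Novak, Ruiz, Okafor, Varga.

Marchetti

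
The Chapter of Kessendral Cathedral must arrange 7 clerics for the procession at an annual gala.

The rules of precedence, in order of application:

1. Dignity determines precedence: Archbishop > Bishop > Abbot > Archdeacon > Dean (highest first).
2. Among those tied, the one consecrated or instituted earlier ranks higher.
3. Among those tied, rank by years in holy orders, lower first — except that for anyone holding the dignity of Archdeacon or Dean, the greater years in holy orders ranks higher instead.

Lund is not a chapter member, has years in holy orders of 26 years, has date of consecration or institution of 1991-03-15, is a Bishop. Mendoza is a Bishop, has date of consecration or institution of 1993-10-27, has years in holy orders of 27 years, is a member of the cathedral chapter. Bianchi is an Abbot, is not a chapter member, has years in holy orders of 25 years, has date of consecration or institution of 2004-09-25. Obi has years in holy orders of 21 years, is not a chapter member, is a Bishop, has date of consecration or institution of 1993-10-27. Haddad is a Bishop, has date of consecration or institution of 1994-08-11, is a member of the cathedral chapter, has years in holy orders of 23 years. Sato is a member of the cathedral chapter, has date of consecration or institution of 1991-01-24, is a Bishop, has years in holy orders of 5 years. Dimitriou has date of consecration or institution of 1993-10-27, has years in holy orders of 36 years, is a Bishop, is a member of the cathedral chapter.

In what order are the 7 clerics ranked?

By dignity: Sato, Lund, Obi, Mendoza, Dimitriou and Haddad (Bishop); then Bianchi (Abbot).
Among Sato, Lund, Obi, Mendoza, Dimitriou and Haddad, by date of consecration or institution (earlier first): Sato (1991-01-24) before Lund (1991-03-15) before Obi, Mendoza and Dimitriou (1993-10-27) before Haddad (1994-08-11).
Among Obi, Mendoza and Dimitriou, by years in holy orders (lower first): Obi (21 years) before Mendoza (27 years) before Dimitriou (36 years).
Full order: Sato, Lund, Obi, Mendoza, Dimitriou, Haddad, Bianchi.

Sato, Lund, Obi, Mendoza, Dimitriou, Haddad, Bianchi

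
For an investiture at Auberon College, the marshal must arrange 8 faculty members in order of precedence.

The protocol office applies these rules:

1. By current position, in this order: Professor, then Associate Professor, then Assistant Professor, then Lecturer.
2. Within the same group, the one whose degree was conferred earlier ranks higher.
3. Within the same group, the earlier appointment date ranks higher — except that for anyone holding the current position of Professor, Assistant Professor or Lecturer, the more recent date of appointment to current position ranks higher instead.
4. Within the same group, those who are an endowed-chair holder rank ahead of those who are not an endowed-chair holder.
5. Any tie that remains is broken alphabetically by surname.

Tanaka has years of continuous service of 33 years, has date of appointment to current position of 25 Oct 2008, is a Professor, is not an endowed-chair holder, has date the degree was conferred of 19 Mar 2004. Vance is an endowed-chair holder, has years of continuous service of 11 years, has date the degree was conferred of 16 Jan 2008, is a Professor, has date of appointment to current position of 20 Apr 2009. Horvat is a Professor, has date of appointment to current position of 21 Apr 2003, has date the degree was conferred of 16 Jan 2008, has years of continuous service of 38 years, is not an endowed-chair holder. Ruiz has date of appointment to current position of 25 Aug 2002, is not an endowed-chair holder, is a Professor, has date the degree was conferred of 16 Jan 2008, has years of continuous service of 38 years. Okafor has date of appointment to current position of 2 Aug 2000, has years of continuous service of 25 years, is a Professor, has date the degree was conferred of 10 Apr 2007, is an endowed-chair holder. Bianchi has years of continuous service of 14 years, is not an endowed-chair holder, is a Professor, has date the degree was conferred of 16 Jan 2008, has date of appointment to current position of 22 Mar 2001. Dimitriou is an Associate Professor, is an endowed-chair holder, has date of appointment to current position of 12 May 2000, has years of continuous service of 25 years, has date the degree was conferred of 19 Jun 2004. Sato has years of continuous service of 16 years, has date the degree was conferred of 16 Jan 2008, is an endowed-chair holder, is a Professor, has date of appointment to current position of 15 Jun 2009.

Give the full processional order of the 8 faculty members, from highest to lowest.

Tanaka, Okafor, Sato, Vance, Horvat, Ruiz, Bianchi, Dimitriou

By current position: Tanaka, Okafor, Sato, Vance, Horvat, Ruiz and Bianchi (Professor); then Dimitriou (Associate Professor).
Among Tanaka, Okafor, Sato, Vance, Horvat, Ruiz and Bianchi, by date the degree was conferred (earlier first): Tanaka (19 Mar 2004) before Okafor (10 Apr 2007) before Sato, Vance, Horvat, Ruiz and Bianchi (16 Jan 2008).
Among Sato, Vance, Horvat, Ruiz and Bianchi, by date of appointment to current position (later first) (reversed rule for this group): Sato (15 Jun 2009) before Vance (20 Apr 2009) before Horvat (21 Apr 2003) before Ruiz (25 Aug 2002) before Bianchi (22 Mar 2001).
Full order: Tanaka, Okafor, Sato, Vance, Horvat, Ruiz, Bianchi, Dimitriou.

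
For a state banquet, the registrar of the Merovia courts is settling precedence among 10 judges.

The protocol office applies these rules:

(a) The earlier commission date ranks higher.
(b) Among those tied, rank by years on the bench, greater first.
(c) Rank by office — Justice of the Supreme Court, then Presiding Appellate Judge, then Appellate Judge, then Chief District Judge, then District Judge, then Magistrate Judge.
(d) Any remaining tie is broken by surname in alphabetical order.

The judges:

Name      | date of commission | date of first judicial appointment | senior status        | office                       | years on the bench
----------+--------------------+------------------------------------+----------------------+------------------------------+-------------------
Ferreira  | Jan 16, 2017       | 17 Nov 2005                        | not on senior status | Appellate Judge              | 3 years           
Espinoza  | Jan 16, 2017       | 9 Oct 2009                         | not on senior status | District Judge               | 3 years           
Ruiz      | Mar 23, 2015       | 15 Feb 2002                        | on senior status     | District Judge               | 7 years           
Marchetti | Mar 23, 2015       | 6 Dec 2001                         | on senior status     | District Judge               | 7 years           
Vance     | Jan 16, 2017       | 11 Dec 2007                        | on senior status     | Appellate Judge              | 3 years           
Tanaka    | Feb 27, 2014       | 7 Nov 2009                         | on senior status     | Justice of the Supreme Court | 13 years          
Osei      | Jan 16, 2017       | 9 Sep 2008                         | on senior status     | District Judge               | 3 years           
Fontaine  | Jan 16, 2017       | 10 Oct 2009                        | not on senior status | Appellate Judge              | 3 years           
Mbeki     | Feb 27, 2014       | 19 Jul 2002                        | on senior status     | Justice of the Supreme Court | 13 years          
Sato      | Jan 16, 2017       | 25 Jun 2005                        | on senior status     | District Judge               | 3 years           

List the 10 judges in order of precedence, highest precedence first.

By date of commission (earlier first): Mbeki and Tanaka (both Feb 27, 2014); then Marchetti and Ruiz (both Mar 23, 2015); then Ferreira, Fontaine, Vance, Espinoza, Osei and Sato (each Jan 16, 2017).
Mbeki and Tanaka both have years on the bench 13 years, so the next rule applies.
Mbeki and Tanaka are each Justice of the Supreme Court, so the next rule applies.
Among Mbeki and Tanaka, alphabetically by surname: Mbeki before Tanaka.
Marchetti and Ruiz both have years on the bench 7 years, so the next rule applies.
Marchetti and Ruiz are each District Judge, so the next rule applies.
Among Marchetti and Ruiz, alphabetically by surname: Marchetti before Ruiz.
Ferreira, Fontaine, Vance, Espinoza, Osei and Sato all have years on the bench 3 years, so the next rule applies.
Among Ferreira, Fontaine, Vance, Espinoza, Osei and Sato, by office: Ferreira, Fontaine and Vance (Appellate Judge) before Espinoza, Osei and Sato (District Judge).
Among Ferreira, Fontaine and Vance, alphabetically by surname: Ferreira before Fontaine before Vance.
Among Espinoza, Osei and Sato, alphabetically by surname: Espinoza before Osei before Sato.
Full order: Mbeki, Tanaka, Marchetti, Ruiz, Ferreira, Fontaine, Vance, Espinoza, Osei, Sato.

Mbeki, Tanaka, Marchetti, Ruiz, Ferreira, Fontaine, Vance, Espinoza, Osei, Sato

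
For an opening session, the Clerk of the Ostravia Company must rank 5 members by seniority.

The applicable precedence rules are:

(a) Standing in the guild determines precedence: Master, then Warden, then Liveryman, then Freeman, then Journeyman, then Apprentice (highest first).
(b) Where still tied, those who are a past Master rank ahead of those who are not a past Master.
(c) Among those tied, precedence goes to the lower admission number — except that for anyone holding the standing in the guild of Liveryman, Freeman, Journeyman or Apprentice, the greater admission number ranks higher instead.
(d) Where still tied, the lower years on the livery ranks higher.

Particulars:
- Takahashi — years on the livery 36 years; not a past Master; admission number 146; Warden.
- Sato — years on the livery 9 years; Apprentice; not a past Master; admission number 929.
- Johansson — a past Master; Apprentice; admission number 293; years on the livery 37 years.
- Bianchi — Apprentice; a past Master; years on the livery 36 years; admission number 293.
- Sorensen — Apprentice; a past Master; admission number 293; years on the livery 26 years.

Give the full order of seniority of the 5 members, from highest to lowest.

Takahashi, Sorensen, Bianchi, Johansson, Sato

By standing in the guild: Takahashi (Warden); then Sorensen, Bianchi, Johansson and Sato (Apprentice).
Among Sorensen, Bianchi, Johansson and Sato, a past Master before not a past Master: Sorensen, Bianchi and Johansson (a past Master) before Sato (not a past Master).
Sorensen, Bianchi and Johansson all have admission number 293, so the next rule applies.
Among Sorensen, Bianchi and Johansson, by years on the livery (lower first): Sorensen (26 years) before Bianchi (36 years) before Johansson (37 years).
Full order: Takahashi, Sorensen, Bianchi, Johansson, Sato.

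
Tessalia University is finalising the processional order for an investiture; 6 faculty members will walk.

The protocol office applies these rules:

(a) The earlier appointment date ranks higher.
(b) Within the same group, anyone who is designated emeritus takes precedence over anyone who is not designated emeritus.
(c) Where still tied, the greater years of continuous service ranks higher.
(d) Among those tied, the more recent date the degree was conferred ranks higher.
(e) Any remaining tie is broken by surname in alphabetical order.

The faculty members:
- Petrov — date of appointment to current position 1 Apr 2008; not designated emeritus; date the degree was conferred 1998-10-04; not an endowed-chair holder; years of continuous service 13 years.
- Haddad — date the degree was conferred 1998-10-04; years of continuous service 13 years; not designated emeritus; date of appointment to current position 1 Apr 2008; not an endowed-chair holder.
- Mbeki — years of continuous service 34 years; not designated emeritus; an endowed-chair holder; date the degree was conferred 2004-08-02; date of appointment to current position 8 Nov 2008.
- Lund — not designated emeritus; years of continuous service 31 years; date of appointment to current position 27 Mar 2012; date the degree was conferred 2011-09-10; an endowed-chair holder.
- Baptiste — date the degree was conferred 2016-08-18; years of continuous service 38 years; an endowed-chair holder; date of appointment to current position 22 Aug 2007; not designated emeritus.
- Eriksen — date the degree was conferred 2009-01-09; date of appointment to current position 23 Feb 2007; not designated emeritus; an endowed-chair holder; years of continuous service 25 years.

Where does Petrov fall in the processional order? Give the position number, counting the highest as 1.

4

By date of appointment to current position (earlier first): Eriksen (23 Feb 2007); then Baptiste (22 Aug 2007); then Haddad and Petrov (both 1 Apr 2008); then Mbeki (8 Nov 2008); then Lund (27 Mar 2012).
Haddad and Petrov are each not designated emeritus, so the next rule applies.
Haddad and Petrov both have years of continuous service 13 years, so the next rule applies.
Haddad and Petrov both have date the degree was conferred 1998-10-04, so the next rule applies.
Among Haddad and Petrov, alphabetically by surname: Haddad before Petrov.
Order: Eriksen, Baptiste, Haddad, Petrov, Mbeki, Lund. So position 4.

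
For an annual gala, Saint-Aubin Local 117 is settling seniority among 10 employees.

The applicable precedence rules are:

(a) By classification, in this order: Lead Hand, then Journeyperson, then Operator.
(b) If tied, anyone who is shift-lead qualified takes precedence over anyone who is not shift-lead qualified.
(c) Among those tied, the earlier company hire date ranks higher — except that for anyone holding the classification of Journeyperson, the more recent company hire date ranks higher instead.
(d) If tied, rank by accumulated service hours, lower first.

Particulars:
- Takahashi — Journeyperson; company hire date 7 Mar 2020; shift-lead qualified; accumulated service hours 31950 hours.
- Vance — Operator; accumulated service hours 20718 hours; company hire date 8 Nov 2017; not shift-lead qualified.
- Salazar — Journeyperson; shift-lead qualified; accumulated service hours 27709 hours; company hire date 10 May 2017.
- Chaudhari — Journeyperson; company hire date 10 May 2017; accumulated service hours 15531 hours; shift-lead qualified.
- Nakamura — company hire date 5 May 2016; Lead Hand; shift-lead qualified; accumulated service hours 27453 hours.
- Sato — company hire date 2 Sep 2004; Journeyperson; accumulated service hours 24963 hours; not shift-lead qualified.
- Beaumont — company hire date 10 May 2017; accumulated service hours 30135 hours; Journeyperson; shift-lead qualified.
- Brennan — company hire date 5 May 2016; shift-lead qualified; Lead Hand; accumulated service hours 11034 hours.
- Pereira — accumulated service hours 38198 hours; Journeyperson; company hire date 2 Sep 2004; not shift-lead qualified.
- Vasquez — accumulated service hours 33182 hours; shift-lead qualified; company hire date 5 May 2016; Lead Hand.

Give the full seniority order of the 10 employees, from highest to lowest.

By classification: Brennan, Nakamura and Vasquez (Lead Hand); then Takahashi, Chaudhari, Salazar, Beaumont, Sato and Pereira (Journeyperson); then Vance (Operator).
Brennan, Nakamura and Vasquez are each shift-lead qualified, so the next rule applies.
Brennan, Nakamura and Vasquez all have company hire date 5 May 2016, so the next rule applies.
Among Brennan, Nakamura and Vasquez, by accumulated service hours (lower first): Brennan (11034 hours) before Nakamura (27453 hours) before Vasquez (33182 hours).
Among Takahashi, Chaudhari, Salazar, Beaumont, Sato and Pereira, shift-lead qualified before not shift-lead qualified: Takahashi, Chaudhari, Salazar and Beaumont (shift-lead qualified) before Sato and Pereira (not shift-lead qualified).
Among Takahashi, Chaudhari, Salazar and Beaumont, by company hire date (later first) (reversed rule for this group): Takahashi (7 Mar 2020) before Chaudhari, Salazar and Beaumont (10 May 2017).
Among Chaudhari, Salazar and Beaumont, by accumulated service hours (lower first): Chaudhari (15531 hours) before Salazar (27709 hours) before Beaumont (30135 hours).
Sato and Pereira both have company hire date 2 Sep 2004, so the next rule applies.
Among Sato and Pereira, by accumulated service hours (lower first): Sato (24963 hours) before Pereira (38198 hours).
Full order: Brennan, Nakamura, Vasquez, Takahashi, Chaudhari, Salazar, Beaumont, Sato, Pereira, Vance.

Brennan, Nakamura, Vasquez, Takahashi, Chaudhari, Salazar, Beaumont, Sato, Pereira, Vance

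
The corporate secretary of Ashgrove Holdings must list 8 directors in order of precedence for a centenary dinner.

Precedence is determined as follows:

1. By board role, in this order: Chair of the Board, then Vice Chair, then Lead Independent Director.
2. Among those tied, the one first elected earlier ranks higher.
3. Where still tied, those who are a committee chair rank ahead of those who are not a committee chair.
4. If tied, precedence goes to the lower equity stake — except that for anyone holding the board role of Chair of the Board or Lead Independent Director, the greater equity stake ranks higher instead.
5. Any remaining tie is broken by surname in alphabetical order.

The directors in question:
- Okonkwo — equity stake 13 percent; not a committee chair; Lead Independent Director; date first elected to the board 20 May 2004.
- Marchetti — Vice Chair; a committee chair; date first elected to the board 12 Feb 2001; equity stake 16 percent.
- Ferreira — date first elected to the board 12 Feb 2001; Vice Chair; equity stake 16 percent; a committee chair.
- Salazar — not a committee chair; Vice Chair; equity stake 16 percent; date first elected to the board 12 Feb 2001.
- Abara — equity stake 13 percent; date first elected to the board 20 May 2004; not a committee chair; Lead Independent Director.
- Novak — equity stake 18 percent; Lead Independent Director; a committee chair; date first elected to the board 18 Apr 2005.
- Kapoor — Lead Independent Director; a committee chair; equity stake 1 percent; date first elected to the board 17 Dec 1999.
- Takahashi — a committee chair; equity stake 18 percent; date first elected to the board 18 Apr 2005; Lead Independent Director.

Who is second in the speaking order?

By board role: Ferreira, Marchetti and Salazar (Vice Chair); then Kapoor, Abara, Okonkwo, Novak and Takahashi (Lead Independent Director).
Ferreira, Marchetti and Salazar all have date first elected to the board 12 Feb 2001, so the next rule applies.
Among Ferreira, Marchetti and Salazar, a committee chair before not a committee chair: Ferreira and Marchetti (a committee chair) before Salazar (not a committee chair).
Ferreira and Marchetti both have equity stake 16 percent, so the next rule applies.
Among Ferreira and Marchetti, alphabetically by surname: Ferreira before Marchetti.
Among Kapoor, Abara, Okonkwo, Novak and Takahashi, by date first elected to the board (earlier first): Kapoor (17 Dec 1999) before Abara and Okonkwo (20 May 2004) before Novak and Takahashi (18 Apr 2005).
Abara and Okonkwo are each not a committee chair, so the next rule applies.
Abara and Okonkwo both have equity stake 13 percent, so the next rule applies.
Among Abara and Okonkwo, alphabetically by surname: Abara before Okonkwo.
Novak and Takahashi are each a committee chair, so the next rule applies.
Novak and Takahashi both have equity stake 18 percent, so the next rule applies.
Among Novak and Takahashi, alphabetically by surname: Novak before Takahashi.
Order: Ferreira, Marchetti, Salazar, Kapoor, Abara, Okonkwo, Novak, Takahashi.

Marchetti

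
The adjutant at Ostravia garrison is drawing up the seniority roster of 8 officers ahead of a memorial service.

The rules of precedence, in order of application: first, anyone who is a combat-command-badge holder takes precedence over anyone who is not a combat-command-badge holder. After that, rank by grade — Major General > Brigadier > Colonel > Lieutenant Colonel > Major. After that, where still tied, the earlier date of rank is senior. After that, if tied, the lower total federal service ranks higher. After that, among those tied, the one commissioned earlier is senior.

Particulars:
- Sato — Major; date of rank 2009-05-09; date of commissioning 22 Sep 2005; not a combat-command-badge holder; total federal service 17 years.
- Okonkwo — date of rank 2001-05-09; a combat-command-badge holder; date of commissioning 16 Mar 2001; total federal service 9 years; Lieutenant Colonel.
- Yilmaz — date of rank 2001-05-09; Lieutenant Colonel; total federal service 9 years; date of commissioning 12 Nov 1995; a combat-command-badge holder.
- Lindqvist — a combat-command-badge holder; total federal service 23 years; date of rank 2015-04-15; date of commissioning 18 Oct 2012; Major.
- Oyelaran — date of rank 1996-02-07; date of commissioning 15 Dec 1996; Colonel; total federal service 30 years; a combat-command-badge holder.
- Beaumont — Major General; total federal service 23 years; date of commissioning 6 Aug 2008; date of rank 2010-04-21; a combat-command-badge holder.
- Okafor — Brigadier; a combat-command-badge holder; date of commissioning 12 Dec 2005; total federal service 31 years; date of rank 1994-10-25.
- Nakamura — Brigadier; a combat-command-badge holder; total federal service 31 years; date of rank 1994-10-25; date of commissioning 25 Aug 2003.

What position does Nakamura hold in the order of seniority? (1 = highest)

By the first rule: Beaumont, Nakamura, Okafor, Oyelaran, Yilmaz, Okonkwo and Lindqvist (each a combat-command-badge holder); then Sato (not a combat-command-badge holder).
Among Beaumont, Nakamura, Okafor, Oyelaran, Yilmaz, Okonkwo and Lindqvist, by grade: Beaumont (Major General) before Nakamura and Okafor (Brigadier) before Oyelaran (Colonel) before Yilmaz and Okonkwo (Lieutenant Colonel) before Lindqvist (Major).
Nakamura and Okafor both have date of rank 1994-10-25, so the next rule applies.
Nakamura and Okafor both have total federal service 31 years, so the next rule applies.
Among Nakamura and Okafor, by date of commissioning (earlier first): Nakamura (25 Aug 2003) before Okafor (12 Dec 2005).
Yilmaz and Okonkwo both have date of rank 2001-05-09, so the next rule applies.
Yilmaz and Okonkwo both have total federal service 9 years, so the next rule applies.
Among Yilmaz and Okonkwo, by date of commissioning (earlier first): Yilmaz (12 Nov 1995) before Okonkwo (16 Mar 2001).
Order: Beaumont, Nakamura, Okafor, Oyelaran, Yilmaz, Okonkwo, Lindqvist, Sato. So position 2.

2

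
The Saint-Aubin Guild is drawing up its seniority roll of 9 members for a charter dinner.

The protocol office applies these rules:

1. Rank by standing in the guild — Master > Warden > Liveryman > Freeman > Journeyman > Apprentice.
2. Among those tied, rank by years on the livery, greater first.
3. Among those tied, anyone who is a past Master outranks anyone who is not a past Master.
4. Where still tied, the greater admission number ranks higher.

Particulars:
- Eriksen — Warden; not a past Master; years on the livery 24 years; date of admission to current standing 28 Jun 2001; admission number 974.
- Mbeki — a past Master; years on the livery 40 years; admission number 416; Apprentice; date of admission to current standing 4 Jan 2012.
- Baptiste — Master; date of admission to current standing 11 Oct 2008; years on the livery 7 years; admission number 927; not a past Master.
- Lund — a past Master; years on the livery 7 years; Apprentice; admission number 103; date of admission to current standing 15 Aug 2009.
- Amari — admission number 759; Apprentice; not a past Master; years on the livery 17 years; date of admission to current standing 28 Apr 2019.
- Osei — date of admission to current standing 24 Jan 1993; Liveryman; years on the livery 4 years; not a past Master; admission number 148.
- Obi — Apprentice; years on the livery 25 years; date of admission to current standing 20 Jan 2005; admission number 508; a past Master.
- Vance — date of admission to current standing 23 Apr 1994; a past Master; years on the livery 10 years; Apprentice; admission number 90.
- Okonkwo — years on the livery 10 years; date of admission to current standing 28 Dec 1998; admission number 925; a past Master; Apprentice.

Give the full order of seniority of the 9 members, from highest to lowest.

Baptiste, Eriksen, Osei, Mbeki, Obi, Amari, Okonkwo, Vance, Lund

By standing in the guild: Baptiste (Master); then Eriksen (Warden); then Osei (Liveryman); then Mbeki, Obi, Amari, Okonkwo, Vance and Lund (Apprentice).
Among Mbeki, Obi, Amari, Okonkwo, Vance and Lund, by years on the livery (higher first): Mbeki (40 years) before Obi (25 years) before Amari (17 years) before Okonkwo and Vance (10 years) before Lund (7 years).
Okonkwo and Vance are each a past Master, so the next rule applies.
Among Okonkwo and Vance, by admission number (higher first): Okonkwo (925) before Vance (90).
Full order: Baptiste, Eriksen, Osei, Mbeki, Obi, Amari, Okonkwo, Vance, Lund.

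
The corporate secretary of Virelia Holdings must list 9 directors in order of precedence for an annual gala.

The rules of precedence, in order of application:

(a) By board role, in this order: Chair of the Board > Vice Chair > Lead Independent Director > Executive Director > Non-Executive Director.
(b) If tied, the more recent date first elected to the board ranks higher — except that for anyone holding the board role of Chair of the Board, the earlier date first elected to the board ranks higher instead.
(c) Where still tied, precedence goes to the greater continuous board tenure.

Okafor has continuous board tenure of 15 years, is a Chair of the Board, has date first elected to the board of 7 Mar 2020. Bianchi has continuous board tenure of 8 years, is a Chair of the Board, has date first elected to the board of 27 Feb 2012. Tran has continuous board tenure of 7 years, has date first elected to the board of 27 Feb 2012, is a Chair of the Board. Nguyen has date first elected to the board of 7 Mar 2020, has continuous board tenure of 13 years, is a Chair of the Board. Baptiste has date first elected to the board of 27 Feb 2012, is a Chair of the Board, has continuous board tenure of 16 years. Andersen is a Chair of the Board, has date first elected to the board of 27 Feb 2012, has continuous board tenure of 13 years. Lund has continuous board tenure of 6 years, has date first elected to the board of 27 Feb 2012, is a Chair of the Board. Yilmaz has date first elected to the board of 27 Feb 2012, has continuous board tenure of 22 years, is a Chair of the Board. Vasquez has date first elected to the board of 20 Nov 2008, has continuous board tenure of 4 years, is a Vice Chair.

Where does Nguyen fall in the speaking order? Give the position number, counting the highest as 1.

By board role: Yilmaz, Baptiste, Andersen, Bianchi, Tran, Lund, Okafor and Nguyen (Chair of the Board); then Vasquez (Vice Chair).
Among Yilmaz, Baptiste, Andersen, Bianchi, Tran, Lund, Okafor and Nguyen, by date first elected to the board (earlier first) (reversed rule for this group): Yilmaz, Baptiste, Andersen, Bianchi, Tran and Lund (27 Feb 2012) before Okafor and Nguyen (7 Mar 2020).
Among Yilmaz, Baptiste, Andersen, Bianchi, Tran and Lund, by continuous board tenure (higher first): Yilmaz (22 years) before Baptiste (16 years) before Andersen (13 years) before Bianchi (8 years) before Tran (7 years) before Lund (6 years).
Among Okafor and Nguyen, by continuous board tenure (higher first): Okafor (15 years) before Nguyen (13 years).
Order: Yilmaz, Baptiste, Andersen, Bianchi, Tran, Lund, Okafor, Nguyen, Vasquez. So position 8.

8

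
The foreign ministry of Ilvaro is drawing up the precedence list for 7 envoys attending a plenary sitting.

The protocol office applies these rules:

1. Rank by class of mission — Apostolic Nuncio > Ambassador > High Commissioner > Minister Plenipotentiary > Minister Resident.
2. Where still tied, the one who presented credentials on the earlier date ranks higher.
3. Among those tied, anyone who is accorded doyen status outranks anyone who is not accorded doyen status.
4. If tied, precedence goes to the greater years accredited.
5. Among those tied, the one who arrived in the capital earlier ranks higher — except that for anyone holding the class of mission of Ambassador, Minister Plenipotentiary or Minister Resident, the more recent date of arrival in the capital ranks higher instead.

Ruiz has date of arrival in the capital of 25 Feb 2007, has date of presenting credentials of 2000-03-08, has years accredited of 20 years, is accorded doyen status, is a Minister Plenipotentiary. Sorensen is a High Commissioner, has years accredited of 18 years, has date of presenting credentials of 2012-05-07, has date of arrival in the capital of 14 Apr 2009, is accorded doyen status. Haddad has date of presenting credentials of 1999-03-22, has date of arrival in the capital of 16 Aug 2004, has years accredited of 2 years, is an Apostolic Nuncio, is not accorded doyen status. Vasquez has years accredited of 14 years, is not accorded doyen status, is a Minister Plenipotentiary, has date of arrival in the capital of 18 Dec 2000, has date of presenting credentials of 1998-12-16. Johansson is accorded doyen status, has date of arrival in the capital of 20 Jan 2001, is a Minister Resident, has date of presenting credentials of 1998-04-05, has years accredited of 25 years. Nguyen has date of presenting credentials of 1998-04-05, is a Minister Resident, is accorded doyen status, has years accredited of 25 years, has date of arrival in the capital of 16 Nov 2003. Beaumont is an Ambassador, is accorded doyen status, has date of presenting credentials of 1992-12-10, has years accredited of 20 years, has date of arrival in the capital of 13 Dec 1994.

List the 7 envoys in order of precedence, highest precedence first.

By class of mission: Haddad (Apostolic Nuncio); then Beaumont (Ambassador); then Sorensen (High Commissioner); then Vasquez and Ruiz (Minister Plenipotentiary); then Nguyen and Johansson (Minister Resident).
Among Vasquez and Ruiz, by date of presenting credentials (earlier first): Vasquez (1998-12-16) before Ruiz (2000-03-08).
Nguyen and Johansson both have date of presenting credentials 1998-04-05, so the next rule applies.
Nguyen and Johansson are each accorded doyen status, so the next rule applies.
Nguyen and Johansson both have years accredited 25 years, so the next rule applies.
Among Nguyen and Johansson, by date of arrival in the capital (later first) (reversed rule for this group): Nguyen (16 Nov 2003) before Johansson (20 Jan 2001).
Full order: Haddad, Beaumont, Sorensen, Vasquez, Ruiz, Nguyen, Johansson.

Haddad, Beaumont, Sorensen, Vasquez, Ruiz, Nguyen, Johansson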